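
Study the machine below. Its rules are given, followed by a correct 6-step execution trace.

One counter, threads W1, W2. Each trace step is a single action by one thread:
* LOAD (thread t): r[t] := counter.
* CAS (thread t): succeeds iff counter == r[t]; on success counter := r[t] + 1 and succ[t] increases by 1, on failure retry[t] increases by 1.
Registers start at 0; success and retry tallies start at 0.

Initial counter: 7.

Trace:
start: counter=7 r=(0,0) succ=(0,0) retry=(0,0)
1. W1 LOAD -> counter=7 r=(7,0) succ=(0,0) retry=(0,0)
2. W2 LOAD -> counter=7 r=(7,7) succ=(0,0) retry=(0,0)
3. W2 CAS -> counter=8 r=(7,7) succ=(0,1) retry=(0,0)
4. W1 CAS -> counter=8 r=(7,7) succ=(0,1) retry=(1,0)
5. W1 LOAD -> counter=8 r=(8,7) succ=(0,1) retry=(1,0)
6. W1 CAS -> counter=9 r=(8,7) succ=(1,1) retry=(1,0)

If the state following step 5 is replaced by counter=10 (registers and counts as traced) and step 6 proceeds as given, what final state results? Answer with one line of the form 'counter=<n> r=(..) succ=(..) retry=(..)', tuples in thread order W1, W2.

counter=10 r=(8,7) succ=(0,1) retry=(2,0)

state after step 5 := counter=10 r=(8,7) succ=(0,1) retry=(1,0)
6. W1 CAS -> counter=10 r=(8,7) succ=(0,1) retry=(2,0)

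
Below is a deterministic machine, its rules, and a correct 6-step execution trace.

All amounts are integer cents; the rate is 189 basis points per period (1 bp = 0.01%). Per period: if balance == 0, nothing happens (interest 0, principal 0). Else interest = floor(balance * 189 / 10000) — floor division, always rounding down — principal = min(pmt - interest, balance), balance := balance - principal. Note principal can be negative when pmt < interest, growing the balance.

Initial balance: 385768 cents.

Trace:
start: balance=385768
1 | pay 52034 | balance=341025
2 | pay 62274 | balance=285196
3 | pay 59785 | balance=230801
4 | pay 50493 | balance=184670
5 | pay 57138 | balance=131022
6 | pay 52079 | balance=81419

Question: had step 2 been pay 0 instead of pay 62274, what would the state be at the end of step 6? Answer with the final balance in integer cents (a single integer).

148536

(re-executing from step 2 with the substitution; state before step 2: balance=341025)
2 | pay 0 | balance=347470
3 | pay 59785 | balance=294252
4 | pay 50493 | balance=249320
5 | pay 57138 | balance=196894
6 | pay 52079 | balance=148536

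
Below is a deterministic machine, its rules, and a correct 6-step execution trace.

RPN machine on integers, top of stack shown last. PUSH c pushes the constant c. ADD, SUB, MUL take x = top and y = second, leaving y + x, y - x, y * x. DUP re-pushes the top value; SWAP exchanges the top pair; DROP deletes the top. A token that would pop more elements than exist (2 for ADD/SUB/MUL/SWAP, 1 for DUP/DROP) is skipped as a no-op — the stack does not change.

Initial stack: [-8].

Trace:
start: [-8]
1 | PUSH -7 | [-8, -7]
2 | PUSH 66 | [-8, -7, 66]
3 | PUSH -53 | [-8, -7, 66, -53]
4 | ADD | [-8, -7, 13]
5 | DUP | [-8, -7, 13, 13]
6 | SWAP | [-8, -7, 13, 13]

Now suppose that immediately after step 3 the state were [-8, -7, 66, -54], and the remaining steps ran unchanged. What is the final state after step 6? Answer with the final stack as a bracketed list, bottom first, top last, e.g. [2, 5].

[-8, -7, 12, 12]

state after step 3 := [-8, -7, 66, -54]
4 | ADD | [-8, -7, 12]
5 | DUP | [-8, -7, 12, 12]
6 | SWAP | [-8, -7, 12, 12]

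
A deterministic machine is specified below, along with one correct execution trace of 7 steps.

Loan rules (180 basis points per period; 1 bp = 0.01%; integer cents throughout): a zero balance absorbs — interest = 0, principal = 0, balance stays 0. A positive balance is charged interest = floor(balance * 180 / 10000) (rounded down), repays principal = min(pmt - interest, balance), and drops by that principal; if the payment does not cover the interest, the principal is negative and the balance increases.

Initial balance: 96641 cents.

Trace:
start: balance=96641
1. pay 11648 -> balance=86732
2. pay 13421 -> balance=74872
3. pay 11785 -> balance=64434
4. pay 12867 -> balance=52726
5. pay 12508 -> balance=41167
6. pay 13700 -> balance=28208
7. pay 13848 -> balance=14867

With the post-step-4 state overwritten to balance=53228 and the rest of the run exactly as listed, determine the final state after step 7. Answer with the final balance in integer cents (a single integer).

state after step 4 := balance=53228
5. pay 12508 -> balance=41678
6. pay 13700 -> balance=28728
7. pay 13848 -> balance=15397

15397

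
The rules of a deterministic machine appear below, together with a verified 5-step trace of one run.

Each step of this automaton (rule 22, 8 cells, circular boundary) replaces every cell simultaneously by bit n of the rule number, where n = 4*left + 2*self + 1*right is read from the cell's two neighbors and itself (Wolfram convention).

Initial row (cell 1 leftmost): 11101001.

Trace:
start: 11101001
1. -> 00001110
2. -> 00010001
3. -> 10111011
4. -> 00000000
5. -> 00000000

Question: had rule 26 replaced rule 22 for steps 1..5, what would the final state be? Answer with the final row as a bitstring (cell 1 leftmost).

(re-executing steps 1..5 under rule 26; state before step 1: 11101001)
1. -> 00000111
2. -> 10001100
3. -> 01011011
4. -> 00010010
5. -> 00101101

00101101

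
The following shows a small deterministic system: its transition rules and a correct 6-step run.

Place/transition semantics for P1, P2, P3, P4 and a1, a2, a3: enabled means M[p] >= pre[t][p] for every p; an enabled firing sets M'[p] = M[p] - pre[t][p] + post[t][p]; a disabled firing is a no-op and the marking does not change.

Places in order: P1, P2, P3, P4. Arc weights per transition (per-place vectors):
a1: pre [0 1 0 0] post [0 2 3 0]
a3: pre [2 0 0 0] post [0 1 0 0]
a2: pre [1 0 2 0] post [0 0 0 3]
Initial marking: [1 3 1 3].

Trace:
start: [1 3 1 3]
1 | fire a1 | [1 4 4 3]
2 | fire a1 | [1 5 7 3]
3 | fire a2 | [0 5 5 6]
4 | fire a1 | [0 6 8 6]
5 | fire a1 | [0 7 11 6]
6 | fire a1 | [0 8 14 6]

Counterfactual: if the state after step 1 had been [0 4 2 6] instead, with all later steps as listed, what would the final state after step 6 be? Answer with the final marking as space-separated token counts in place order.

state after step 1 := [0 4 2 6]
2 | fire a1 | [0 5 5 6]
3 | fire a2 | [0 5 5 6]
4 | fire a1 | [0 6 8 6]
5 | fire a1 | [0 7 11 6]
6 | fire a1 | [0 8 14 6]

0 8 14 6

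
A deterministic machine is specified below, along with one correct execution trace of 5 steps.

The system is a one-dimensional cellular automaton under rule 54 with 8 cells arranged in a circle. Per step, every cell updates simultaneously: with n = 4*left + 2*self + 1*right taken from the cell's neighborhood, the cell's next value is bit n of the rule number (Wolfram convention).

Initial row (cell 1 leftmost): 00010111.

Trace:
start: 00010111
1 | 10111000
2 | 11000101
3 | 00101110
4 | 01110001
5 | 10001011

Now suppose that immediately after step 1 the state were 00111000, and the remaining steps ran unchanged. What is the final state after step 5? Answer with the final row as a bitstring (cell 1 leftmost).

10111011

state after step 1 := 00111000
2 | 01000100
3 | 11101110
4 | 00010001
5 | 10111011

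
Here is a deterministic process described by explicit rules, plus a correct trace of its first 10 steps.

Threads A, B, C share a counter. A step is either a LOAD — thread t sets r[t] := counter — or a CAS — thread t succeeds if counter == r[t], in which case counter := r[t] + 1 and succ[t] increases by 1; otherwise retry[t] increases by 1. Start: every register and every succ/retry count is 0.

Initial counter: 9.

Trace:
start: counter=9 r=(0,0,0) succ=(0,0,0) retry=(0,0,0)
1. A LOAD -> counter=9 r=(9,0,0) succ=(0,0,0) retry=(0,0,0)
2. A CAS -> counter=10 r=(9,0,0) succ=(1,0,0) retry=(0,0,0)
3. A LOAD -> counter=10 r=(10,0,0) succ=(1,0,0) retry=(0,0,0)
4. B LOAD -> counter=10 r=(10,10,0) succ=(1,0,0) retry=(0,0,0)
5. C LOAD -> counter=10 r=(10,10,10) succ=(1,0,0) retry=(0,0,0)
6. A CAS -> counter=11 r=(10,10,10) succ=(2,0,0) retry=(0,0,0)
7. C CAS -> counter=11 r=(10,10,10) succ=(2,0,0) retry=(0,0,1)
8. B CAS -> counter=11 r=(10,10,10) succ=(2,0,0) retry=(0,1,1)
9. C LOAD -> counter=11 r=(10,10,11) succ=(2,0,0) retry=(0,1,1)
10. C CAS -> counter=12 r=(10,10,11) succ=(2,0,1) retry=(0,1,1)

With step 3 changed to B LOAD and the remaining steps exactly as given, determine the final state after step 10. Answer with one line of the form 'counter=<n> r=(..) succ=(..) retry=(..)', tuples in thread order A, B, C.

(re-executing from step 3 with the substitution; state before step 3: counter=10 r=(9,0,0) succ=(1,0,0) retry=(0,0,0))
3. B LOAD -> counter=10 r=(9,10,0) succ=(1,0,0) retry=(0,0,0)
4. B LOAD -> counter=10 r=(9,10,0) succ=(1,0,0) retry=(0,0,0)
5. C LOAD -> counter=10 r=(9,10,10) succ=(1,0,0) retry=(0,0,0)
6. A CAS -> counter=10 r=(9,10,10) succ=(1,0,0) retry=(1,0,0)
7. C CAS -> counter=11 r=(9,10,10) succ=(1,0,1) retry=(1,0,0)
8. B CAS -> counter=11 r=(9,10,10) succ=(1,0,1) retry=(1,1,0)
9. C LOAD -> counter=11 r=(9,10,11) succ=(1,0,1) retry=(1,1,0)
10. C CAS -> counter=12 r=(9,10,11) succ=(1,0,2) retry=(1,1,0)

counter=12 r=(9,10,11) succ=(1,0,2) retry=(1,1,0)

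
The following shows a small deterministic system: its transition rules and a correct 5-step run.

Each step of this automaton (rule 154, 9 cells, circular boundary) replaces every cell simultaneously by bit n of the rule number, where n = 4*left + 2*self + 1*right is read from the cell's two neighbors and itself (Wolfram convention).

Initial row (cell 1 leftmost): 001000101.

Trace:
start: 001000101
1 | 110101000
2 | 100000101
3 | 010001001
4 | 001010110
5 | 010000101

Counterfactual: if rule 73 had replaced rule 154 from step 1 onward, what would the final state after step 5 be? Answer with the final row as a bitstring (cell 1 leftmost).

(re-executing steps 1..5 under rule 73; state before step 1: 001000101)
1 | 000010000
2 | 111000111
3 | 001010100
4 | 100000001
5 | 101111101

101111101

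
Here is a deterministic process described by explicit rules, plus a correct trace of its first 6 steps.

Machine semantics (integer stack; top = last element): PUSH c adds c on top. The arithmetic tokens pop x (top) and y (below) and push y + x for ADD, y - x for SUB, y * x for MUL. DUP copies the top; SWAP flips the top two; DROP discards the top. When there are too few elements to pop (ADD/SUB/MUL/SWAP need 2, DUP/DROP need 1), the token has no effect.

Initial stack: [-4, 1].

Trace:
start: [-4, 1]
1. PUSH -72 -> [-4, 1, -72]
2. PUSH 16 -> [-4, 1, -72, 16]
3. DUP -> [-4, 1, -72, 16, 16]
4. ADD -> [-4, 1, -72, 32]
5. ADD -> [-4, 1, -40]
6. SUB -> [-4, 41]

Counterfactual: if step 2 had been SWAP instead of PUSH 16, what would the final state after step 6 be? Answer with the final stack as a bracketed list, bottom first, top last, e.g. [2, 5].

(re-executing from step 2 with the substitution; state before step 2: [-4, 1, -72])
2. SWAP -> [-4, -72, 1]
3. DUP -> [-4, -72, 1, 1]
4. ADD -> [-4, -72, 2]
5. ADD -> [-4, -70]
6. SUB -> [66]

[66]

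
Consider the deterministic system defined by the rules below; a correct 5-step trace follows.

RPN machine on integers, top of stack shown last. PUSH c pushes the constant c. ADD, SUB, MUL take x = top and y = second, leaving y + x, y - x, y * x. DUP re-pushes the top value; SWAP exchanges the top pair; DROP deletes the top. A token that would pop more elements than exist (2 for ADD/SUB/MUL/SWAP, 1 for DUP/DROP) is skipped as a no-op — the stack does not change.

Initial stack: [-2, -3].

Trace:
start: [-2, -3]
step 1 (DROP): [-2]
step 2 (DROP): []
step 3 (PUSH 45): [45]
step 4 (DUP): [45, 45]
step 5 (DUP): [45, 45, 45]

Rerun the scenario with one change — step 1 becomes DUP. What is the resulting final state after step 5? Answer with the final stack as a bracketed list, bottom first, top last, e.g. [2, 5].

(re-executing from step 1 with the substitution; state before step 1: [-2, -3])
step 1 (DUP): [-2, -3, -3]
step 2 (DROP): [-2, -3]
step 3 (PUSH 45): [-2, -3, 45]
step 4 (DUP): [-2, -3, 45, 45]
step 5 (DUP): [-2, -3, 45, 45, 45]

[-2, -3, 45, 45, 45]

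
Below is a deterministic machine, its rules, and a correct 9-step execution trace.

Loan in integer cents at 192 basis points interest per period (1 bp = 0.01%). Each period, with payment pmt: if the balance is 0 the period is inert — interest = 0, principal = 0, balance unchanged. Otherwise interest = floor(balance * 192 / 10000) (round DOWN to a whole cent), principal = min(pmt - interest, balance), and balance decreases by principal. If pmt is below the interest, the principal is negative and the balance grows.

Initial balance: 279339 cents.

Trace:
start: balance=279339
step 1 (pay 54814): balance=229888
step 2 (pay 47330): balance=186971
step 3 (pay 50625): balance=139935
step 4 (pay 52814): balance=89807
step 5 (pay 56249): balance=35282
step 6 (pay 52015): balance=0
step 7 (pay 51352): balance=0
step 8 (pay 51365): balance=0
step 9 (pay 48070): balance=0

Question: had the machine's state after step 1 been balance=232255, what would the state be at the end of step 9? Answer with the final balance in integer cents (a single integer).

0

state after step 1 := balance=232255
step 2 (pay 47330): balance=189384
step 3 (pay 50625): balance=142395
step 4 (pay 52814): balance=92314
step 5 (pay 56249): balance=37837
step 6 (pay 52015): balance=0
step 7 (pay 51352): balance=0
step 8 (pay 51365): balance=0
step 9 (pay 48070): balance=0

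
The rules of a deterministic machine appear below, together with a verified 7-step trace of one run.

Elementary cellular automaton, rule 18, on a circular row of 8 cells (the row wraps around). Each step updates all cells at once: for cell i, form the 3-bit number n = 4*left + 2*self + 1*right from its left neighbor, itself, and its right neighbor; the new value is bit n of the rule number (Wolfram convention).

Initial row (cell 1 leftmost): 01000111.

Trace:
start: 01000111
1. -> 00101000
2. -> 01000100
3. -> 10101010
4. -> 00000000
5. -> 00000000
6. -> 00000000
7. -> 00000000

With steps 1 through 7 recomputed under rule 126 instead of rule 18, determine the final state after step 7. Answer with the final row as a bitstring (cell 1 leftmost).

(re-executing steps 1..7 under rule 126; state before step 1: 01000111)
1. -> 11101101
2. -> 00111111
3. -> 11100001
4. -> 00110011
5. -> 11111111
6. -> 00000000
7. -> 00000000

00000000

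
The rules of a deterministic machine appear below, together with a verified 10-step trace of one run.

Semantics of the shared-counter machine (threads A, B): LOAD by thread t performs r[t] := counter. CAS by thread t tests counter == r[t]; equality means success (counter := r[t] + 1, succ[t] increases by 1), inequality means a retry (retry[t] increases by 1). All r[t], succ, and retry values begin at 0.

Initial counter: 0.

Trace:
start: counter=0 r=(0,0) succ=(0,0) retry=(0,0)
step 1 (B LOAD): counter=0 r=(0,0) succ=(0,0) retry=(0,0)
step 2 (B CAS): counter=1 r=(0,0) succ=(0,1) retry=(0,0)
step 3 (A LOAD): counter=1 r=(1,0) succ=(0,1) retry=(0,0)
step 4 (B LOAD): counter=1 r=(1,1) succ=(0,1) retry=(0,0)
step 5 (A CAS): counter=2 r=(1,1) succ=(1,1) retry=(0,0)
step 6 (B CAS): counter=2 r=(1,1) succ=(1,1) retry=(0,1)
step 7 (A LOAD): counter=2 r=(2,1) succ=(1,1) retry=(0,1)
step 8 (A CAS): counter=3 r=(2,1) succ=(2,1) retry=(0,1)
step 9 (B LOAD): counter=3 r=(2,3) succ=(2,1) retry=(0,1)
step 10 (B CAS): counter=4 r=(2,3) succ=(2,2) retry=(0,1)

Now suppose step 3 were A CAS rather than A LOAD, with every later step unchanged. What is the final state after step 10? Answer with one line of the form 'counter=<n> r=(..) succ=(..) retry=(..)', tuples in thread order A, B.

(re-executing from step 3 with the substitution; state before step 3: counter=1 r=(0,0) succ=(0,1) retry=(0,0))
step 3 (A CAS): counter=1 r=(0,0) succ=(0,1) retry=(1,0)
step 4 (B LOAD): counter=1 r=(0,1) succ=(0,1) retry=(1,0)
step 5 (A CAS): counter=1 r=(0,1) succ=(0,1) retry=(2,0)
step 6 (B CAS): counter=2 r=(0,1) succ=(0,2) retry=(2,0)
step 7 (A LOAD): counter=2 r=(2,1) succ=(0,2) retry=(2,0)
step 8 (A CAS): counter=3 r=(2,1) succ=(1,2) retry=(2,0)
step 9 (B LOAD): counter=3 r=(2,3) succ=(1,2) retry=(2,0)
step 10 (B CAS): counter=4 r=(2,3) succ=(1,3) retry=(2,0)

counter=4 r=(2,3) succ=(1,3) retry=(2,0)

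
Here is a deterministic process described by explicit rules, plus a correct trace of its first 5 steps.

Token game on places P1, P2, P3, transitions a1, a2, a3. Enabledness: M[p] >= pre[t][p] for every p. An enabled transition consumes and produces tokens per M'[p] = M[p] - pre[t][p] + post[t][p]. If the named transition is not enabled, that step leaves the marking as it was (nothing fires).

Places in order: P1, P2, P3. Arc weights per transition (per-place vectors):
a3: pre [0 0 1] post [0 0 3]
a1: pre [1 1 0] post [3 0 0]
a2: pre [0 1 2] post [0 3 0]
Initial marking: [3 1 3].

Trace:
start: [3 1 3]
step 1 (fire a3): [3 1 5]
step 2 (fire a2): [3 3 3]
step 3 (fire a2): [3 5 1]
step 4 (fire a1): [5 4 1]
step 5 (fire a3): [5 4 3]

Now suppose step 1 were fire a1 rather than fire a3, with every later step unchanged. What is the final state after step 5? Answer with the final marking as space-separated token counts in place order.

(re-executing from step 1 with the substitution; state before step 1: [3 1 3])
step 1 (fire a1): [5 0 3]
step 2 (fire a2): [5 0 3]
step 3 (fire a2): [5 0 3]
step 4 (fire a1): [5 0 3]
step 5 (fire a3): [5 0 5]

5 0 5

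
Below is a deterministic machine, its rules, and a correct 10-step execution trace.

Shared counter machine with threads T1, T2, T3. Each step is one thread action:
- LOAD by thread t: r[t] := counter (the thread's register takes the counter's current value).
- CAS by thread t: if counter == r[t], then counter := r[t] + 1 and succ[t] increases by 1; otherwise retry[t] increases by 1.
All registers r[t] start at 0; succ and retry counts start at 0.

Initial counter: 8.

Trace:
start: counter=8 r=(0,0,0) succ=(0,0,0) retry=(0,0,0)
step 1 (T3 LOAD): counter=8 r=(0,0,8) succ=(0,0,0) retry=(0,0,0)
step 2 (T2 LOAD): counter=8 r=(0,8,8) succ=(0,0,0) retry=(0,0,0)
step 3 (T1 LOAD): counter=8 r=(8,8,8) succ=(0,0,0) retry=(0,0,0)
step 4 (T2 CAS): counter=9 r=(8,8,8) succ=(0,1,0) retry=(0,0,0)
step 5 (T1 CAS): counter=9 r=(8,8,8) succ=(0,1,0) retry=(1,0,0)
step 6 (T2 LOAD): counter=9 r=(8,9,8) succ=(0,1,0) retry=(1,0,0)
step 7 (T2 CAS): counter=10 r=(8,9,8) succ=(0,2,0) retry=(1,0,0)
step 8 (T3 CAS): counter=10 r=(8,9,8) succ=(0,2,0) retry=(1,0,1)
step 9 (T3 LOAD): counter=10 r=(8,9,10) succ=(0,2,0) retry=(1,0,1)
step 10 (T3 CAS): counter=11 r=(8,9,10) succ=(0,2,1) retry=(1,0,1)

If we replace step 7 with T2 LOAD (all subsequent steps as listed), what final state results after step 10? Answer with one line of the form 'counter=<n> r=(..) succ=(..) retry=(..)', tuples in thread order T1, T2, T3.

(re-executing from step 7 with the substitution; state before step 7: counter=9 r=(8,9,8) succ=(0,1,0) retry=(1,0,0))
step 7 (T2 LOAD): counter=9 r=(8,9,8) succ=(0,1,0) retry=(1,0,0)
step 8 (T3 CAS): counter=9 r=(8,9,8) succ=(0,1,0) retry=(1,0,1)
step 9 (T3 LOAD): counter=9 r=(8,9,9) succ=(0,1,0) retry=(1,0,1)
step 10 (T3 CAS): counter=10 r=(8,9,9) succ=(0,1,1) retry=(1,0,1)

counter=10 r=(8,9,9) succ=(0,1,1) retry=(1,0,1)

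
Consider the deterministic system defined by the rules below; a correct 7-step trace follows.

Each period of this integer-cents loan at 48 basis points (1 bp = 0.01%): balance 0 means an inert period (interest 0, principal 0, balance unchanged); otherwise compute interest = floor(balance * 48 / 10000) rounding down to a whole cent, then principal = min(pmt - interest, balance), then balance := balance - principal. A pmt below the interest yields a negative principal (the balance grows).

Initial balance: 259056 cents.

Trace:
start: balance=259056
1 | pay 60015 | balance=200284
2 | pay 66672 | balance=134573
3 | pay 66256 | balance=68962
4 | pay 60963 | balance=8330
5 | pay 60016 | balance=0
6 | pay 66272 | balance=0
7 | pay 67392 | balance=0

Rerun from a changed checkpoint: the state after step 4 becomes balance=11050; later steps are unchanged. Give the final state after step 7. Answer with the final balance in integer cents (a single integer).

0

state after step 4 := balance=11050
5 | pay 60016 | balance=0
6 | pay 66272 | balance=0
7 | pay 67392 | balance=0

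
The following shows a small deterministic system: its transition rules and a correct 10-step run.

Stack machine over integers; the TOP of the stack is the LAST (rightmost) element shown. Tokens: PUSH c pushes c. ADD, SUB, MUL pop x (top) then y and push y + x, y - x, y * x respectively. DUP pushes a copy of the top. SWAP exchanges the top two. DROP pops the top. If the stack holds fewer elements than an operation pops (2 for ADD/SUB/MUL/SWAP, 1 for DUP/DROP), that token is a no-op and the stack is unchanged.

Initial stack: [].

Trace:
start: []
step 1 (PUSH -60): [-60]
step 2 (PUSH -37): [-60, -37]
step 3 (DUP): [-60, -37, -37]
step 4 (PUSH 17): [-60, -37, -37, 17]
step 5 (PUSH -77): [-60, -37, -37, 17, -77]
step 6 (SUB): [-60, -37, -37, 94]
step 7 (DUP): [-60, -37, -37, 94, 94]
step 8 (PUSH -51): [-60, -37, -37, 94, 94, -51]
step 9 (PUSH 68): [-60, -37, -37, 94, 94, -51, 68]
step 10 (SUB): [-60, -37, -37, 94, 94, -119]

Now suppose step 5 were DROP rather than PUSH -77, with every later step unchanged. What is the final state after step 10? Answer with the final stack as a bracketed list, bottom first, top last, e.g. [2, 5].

[-60, 0, 0, -119]

(re-executing from step 5 with the substitution; state before step 5: [-60, -37, -37, 17])
step 5 (DROP): [-60, -37, -37]
step 6 (SUB): [-60, 0]
step 7 (DUP): [-60, 0, 0]
step 8 (PUSH -51): [-60, 0, 0, -51]
step 9 (PUSH 68): [-60, 0, 0, -51, 68]
step 10 (SUB): [-60, 0, 0, -119]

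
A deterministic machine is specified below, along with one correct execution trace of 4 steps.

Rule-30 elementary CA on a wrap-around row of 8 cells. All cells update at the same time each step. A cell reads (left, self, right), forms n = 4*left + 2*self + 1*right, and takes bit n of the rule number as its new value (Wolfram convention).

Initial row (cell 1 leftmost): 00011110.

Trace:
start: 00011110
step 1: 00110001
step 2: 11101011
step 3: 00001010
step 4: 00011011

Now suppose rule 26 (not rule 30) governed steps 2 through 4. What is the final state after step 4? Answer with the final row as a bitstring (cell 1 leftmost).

01000001

(re-executing steps 2..4 under rule 26; state before step 2: 00110001)
step 2: 11101010
step 3: 10000000
step 4: 01000001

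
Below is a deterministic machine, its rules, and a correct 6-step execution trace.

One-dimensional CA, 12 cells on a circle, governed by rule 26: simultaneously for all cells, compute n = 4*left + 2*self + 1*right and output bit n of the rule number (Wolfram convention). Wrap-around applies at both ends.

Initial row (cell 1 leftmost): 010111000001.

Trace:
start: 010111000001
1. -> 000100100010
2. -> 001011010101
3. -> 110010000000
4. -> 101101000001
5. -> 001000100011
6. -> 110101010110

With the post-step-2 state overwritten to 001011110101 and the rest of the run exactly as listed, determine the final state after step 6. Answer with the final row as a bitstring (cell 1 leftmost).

state after step 2 := 001011110101
3. -> 110010000000
4. -> 101101000001
5. -> 001000100011
6. -> 110101010110

110101010110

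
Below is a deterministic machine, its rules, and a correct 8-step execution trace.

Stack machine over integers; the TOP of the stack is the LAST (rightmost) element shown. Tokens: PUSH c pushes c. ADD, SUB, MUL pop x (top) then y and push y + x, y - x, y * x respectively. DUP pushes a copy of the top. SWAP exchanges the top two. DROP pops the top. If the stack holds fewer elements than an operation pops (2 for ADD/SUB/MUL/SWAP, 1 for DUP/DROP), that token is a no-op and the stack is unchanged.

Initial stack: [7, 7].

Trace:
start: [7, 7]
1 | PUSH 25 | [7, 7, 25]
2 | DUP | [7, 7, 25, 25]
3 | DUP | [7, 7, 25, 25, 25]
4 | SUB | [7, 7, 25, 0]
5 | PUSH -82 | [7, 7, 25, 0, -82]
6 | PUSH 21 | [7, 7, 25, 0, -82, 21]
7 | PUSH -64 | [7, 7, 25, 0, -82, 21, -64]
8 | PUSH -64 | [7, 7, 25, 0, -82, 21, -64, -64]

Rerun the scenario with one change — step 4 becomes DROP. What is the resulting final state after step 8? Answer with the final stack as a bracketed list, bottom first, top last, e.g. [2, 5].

[7, 7, 25, 25, -82, 21, -64, -64]

(re-executing from step 4 with the substitution; state before step 4: [7, 7, 25, 25, 25])
4 | DROP | [7, 7, 25, 25]
5 | PUSH -82 | [7, 7, 25, 25, -82]
6 | PUSH 21 | [7, 7, 25, 25, -82, 21]
7 | PUSH -64 | [7, 7, 25, 25, -82, 21, -64]
8 | PUSH -64 | [7, 7, 25, 25, -82, 21, -64, -64]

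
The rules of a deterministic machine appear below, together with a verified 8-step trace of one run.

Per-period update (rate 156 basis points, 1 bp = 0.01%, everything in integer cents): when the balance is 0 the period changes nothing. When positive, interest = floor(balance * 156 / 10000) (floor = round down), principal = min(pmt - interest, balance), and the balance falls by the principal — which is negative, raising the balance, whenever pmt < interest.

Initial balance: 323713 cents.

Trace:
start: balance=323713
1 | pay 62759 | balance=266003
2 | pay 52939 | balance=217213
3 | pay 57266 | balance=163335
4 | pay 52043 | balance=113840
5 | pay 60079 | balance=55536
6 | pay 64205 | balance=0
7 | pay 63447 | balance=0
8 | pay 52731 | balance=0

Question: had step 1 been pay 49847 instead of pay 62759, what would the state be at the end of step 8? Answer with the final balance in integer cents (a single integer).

(re-executing from step 1 with the substitution; state before step 1: balance=323713)
1 | pay 49847 | balance=278915
2 | pay 52939 | balance=230327
3 | pay 57266 | balance=176654
4 | pay 52043 | balance=127366
5 | pay 60079 | balance=69273
6 | pay 64205 | balance=6148
7 | pay 63447 | balance=0
8 | pay 52731 | balance=0

0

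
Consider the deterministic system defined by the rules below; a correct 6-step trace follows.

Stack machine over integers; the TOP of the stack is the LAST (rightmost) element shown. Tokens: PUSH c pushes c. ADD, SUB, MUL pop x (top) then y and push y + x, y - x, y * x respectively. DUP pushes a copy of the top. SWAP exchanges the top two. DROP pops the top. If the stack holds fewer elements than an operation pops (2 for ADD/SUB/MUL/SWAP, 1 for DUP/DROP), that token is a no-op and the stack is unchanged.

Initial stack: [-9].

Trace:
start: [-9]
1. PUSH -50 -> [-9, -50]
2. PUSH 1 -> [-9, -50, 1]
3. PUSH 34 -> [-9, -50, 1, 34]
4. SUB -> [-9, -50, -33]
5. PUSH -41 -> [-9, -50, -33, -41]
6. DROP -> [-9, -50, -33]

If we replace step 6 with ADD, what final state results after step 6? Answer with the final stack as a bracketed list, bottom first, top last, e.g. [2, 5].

(re-executing from step 6 with the substitution; state before step 6: [-9, -50, -33, -41])
6. ADD -> [-9, -50, -74]

[-9, -50, -74]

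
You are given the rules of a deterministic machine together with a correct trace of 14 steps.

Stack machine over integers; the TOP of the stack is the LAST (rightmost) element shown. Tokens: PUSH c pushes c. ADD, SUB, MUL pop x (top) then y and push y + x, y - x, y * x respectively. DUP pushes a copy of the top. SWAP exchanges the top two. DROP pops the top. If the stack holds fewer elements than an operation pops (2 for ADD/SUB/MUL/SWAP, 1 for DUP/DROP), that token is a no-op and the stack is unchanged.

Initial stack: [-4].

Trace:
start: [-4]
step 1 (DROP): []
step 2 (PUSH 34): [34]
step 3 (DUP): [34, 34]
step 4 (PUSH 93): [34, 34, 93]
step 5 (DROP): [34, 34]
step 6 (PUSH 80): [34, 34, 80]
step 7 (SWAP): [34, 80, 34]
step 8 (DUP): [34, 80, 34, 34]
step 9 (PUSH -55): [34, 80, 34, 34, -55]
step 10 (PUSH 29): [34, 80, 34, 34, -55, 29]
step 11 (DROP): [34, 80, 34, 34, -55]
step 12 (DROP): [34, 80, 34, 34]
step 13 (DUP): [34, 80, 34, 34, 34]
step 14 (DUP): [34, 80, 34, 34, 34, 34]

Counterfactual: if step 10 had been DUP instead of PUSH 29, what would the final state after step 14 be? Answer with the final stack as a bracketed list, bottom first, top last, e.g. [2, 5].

[34, 80, 34, 34, 34, 34]

(re-executing from step 10 with the substitution; state before step 10: [34, 80, 34, 34, -55])
step 10 (DUP): [34, 80, 34, 34, -55, -55]
step 11 (DROP): [34, 80, 34, 34, -55]
step 12 (DROP): [34, 80, 34, 34]
step 13 (DUP): [34, 80, 34, 34, 34]
step 14 (DUP): [34, 80, 34, 34, 34, 34]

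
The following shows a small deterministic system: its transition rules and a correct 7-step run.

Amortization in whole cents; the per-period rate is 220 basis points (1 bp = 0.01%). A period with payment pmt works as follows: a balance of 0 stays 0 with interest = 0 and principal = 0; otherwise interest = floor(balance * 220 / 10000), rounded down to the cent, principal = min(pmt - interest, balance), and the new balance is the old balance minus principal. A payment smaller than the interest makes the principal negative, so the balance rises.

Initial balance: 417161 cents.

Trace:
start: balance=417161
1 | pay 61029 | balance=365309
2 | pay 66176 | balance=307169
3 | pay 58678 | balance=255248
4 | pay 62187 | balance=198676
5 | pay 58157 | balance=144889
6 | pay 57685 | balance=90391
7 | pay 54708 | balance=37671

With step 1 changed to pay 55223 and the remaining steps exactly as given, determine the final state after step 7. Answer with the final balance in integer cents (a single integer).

(re-executing from step 1 with the substitution; state before step 1: balance=417161)
1 | pay 55223 | balance=371115
2 | pay 66176 | balance=313103
3 | pay 58678 | balance=261313
4 | pay 62187 | balance=204874
5 | pay 58157 | balance=151224
6 | pay 57685 | balance=96865
7 | pay 54708 | balance=44288

44288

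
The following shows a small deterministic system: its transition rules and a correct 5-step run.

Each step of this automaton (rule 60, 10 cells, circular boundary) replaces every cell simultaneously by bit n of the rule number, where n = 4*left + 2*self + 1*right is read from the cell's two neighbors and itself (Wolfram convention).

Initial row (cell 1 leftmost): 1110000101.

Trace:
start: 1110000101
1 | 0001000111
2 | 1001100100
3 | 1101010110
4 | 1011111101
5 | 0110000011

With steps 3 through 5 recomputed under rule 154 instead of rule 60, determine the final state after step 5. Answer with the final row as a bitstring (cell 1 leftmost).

(re-executing steps 3..5 under rule 154; state before step 3: 1001100100)
3 | 0111011011
4 | 0110010010
5 | 1101101101

1101101101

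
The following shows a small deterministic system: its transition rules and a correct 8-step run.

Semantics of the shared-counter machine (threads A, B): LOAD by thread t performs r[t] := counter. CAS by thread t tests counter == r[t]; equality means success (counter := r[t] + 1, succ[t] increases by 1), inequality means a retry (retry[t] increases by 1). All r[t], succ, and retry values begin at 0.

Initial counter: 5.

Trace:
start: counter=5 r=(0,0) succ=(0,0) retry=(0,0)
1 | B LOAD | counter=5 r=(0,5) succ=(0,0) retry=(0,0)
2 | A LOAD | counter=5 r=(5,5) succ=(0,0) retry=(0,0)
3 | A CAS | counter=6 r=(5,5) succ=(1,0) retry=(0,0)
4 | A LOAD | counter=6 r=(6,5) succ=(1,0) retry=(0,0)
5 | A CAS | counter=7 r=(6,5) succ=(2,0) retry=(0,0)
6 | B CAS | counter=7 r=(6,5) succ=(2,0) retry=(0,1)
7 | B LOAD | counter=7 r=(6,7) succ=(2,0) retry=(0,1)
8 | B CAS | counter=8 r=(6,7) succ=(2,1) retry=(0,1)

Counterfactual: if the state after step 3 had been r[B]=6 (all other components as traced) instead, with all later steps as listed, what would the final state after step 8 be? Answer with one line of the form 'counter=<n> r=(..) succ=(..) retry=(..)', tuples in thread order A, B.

state after step 3 := counter=6 r=(5,6) succ=(1,0) retry=(0,0)
4 | A LOAD | counter=6 r=(6,6) succ=(1,0) retry=(0,0)
5 | A CAS | counter=7 r=(6,6) succ=(2,0) retry=(0,0)
6 | B CAS | counter=7 r=(6,6) succ=(2,0) retry=(0,1)
7 | B LOAD | counter=7 r=(6,7) succ=(2,0) retry=(0,1)
8 | B CAS | counter=8 r=(6,7) succ=(2,1) retry=(0,1)

counter=8 r=(6,7) succ=(2,1) retry=(0,1)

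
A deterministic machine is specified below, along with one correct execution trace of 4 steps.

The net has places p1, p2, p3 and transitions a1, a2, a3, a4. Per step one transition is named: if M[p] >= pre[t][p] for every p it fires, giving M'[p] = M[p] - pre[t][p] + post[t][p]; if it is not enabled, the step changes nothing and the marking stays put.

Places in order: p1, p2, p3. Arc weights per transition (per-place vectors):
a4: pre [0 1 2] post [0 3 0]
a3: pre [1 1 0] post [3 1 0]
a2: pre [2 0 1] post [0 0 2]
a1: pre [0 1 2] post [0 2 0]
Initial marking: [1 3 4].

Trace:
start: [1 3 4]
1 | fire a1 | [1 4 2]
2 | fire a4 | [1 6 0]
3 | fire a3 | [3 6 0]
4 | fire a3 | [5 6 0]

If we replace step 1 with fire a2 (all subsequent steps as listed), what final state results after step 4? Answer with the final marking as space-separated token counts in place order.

(re-executing from step 1 with the substitution; state before step 1: [1 3 4])
1 | fire a2 | [1 3 4]
2 | fire a4 | [1 5 2]
3 | fire a3 | [3 5 2]
4 | fire a3 | [5 5 2]

5 5 2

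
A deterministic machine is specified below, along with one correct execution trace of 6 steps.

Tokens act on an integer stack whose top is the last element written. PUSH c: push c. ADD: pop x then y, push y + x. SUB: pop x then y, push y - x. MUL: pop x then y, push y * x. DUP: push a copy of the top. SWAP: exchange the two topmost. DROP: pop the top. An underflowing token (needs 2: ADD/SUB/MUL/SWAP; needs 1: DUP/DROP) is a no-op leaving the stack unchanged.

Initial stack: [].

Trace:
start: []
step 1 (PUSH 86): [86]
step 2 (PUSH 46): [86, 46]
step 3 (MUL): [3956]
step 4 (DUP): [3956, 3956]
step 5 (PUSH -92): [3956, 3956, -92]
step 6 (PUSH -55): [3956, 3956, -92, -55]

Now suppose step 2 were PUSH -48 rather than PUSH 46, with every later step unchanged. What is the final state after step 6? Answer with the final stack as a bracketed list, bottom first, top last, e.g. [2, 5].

(re-executing from step 2 with the substitution; state before step 2: [86])
step 2 (PUSH -48): [86, -48]
step 3 (MUL): [-4128]
step 4 (DUP): [-4128, -4128]
step 5 (PUSH -92): [-4128, -4128, -92]
step 6 (PUSH -55): [-4128, -4128, -92, -55]

[-4128, -4128, -92, -55]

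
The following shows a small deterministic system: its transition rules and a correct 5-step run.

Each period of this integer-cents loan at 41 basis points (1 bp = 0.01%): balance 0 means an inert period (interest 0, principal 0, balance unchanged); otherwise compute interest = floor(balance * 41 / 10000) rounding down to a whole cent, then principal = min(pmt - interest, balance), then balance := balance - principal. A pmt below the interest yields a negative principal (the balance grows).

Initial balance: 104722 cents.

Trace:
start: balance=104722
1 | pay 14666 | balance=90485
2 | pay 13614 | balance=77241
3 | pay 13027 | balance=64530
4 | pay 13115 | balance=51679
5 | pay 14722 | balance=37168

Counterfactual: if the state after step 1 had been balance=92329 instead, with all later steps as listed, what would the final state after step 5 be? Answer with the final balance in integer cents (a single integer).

state after step 1 := balance=92329
2 | pay 13614 | balance=79093
3 | pay 13027 | balance=66390
4 | pay 13115 | balance=53547
5 | pay 14722 | balance=39044

39044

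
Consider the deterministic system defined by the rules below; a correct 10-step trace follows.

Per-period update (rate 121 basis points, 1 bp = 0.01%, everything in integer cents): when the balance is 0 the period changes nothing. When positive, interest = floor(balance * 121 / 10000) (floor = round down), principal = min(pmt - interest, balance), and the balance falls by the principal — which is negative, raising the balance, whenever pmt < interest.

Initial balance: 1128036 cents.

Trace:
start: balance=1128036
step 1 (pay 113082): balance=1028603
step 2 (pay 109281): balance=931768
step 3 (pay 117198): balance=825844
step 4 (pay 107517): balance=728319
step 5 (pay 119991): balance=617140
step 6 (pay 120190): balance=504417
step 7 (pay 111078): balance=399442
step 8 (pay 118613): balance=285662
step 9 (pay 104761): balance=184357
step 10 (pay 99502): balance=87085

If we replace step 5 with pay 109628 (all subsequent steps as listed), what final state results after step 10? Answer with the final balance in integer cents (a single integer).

(re-executing from step 5 with the substitution; state before step 5: balance=728319)
step 5 (pay 109628): balance=627503
step 6 (pay 120190): balance=514905
step 7 (pay 111078): balance=410057
step 8 (pay 118613): balance=296405
step 9 (pay 104761): balance=195230
step 10 (pay 99502): balance=98090

98090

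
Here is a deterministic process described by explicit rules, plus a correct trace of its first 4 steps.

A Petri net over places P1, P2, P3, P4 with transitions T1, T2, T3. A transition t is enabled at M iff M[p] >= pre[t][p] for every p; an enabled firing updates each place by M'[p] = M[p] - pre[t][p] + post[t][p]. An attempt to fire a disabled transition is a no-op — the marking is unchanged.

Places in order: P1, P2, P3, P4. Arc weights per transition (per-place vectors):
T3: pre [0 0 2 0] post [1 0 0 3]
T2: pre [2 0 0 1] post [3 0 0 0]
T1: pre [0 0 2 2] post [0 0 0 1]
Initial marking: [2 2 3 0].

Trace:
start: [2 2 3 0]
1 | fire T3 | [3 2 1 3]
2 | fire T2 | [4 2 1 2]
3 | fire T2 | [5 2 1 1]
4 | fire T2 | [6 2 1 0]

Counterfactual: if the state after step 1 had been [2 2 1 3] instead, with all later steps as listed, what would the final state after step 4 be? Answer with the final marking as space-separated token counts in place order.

state after step 1 := [2 2 1 3]
2 | fire T2 | [3 2 1 2]
3 | fire T2 | [4 2 1 1]
4 | fire T2 | [5 2 1 0]

5 2 1 0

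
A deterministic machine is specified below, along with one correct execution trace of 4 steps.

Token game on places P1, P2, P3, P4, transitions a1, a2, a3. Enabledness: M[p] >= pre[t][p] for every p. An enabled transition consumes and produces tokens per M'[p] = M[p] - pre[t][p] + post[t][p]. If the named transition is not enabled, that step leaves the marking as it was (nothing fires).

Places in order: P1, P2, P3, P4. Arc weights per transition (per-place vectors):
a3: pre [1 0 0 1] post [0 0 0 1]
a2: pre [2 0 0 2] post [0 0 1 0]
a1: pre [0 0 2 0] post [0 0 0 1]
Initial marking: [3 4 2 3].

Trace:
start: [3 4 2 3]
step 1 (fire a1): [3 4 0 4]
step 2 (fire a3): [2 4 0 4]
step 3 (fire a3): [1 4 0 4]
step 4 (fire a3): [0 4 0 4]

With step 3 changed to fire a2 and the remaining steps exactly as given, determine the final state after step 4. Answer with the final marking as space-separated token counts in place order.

(re-executing from step 3 with the substitution; state before step 3: [2 4 0 4])
step 3 (fire a2): [0 4 1 2]
step 4 (fire a3): [0 4 1 2]

0 4 1 2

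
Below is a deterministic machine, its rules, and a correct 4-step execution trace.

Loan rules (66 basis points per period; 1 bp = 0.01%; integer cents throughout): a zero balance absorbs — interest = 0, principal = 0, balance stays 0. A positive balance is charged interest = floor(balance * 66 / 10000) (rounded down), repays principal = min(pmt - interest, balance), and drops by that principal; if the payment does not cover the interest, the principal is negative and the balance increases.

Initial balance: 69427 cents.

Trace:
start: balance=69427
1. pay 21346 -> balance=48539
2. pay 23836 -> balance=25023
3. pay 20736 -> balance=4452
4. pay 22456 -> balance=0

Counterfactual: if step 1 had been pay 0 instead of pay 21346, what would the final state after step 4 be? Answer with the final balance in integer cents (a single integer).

3796

(re-executing from step 1 with the substitution; state before step 1: balance=69427)
1. pay 0 -> balance=69885
2. pay 23836 -> balance=46510
3. pay 20736 -> balance=26080
4. pay 22456 -> balance=3796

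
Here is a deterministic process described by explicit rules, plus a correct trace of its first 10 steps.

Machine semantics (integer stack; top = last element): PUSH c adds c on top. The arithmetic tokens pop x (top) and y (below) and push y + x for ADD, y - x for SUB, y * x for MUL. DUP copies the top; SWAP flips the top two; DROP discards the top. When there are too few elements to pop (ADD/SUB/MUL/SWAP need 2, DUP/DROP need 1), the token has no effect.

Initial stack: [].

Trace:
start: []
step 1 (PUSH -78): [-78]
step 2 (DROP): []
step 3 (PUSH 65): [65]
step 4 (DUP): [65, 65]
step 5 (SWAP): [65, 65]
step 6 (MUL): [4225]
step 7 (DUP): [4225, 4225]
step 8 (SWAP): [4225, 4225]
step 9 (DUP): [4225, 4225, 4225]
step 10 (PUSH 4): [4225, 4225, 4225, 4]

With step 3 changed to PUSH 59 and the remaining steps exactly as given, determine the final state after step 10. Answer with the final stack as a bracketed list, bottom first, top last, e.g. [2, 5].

(re-executing from step 3 with the substitution; state before step 3: [])
step 3 (PUSH 59): [59]
step 4 (DUP): [59, 59]
step 5 (SWAP): [59, 59]
step 6 (MUL): [3481]
step 7 (DUP): [3481, 3481]
step 8 (SWAP): [3481, 3481]
step 9 (DUP): [3481, 3481, 3481]
step 10 (PUSH 4): [3481, 3481, 3481, 4]

[3481, 3481, 3481, 4]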